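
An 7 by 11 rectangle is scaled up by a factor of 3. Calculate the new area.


Original dimensions: 7 x 11
Enlargement factor = 3
New width = 7 * 3 = 21
New height = 11 * 3 = 33
New area = 21 * 33 = 693

693


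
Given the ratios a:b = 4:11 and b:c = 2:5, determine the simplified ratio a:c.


Given a:b = 4:11 and b:c = 2:5
Make b consistent. Multiply first ratio by 2: a:b = 8:22
Multiply second ratio by 11: b:c = 22:55
Now b = 22 in both, so a:b:c = 8:22:55
Therefore a:c = 8:55
Simplify by GCD: a:c = 8:55

8:55


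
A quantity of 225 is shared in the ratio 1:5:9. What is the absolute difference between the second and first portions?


Total parts = 1 + 5 + 9 = 15
Value per part = 225 / 15 = 15
Shares: 1*15=15, 5*15=75, 9*15=135
Second share = 75, first share = 15
Difference = |75 - 15| = 60

60


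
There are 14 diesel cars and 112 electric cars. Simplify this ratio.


Find GCD(14, 112)
GCD = 14
Divide both by 14: 14/14 = 1, 112/14 = 8
Simplified ratio = 1:8

1:8


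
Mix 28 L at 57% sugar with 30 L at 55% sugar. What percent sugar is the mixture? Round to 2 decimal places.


Solute in mixture 1 = 57% of 28 L = 28*57/100 = 399/25 L
Solute in mixture 2 = 55% of 30 L = 30*55/100 = 33/2 L
Total solute = 399/25 + 33/2 = 1623/50 L
Total volume = 28 + 30 = 58 L
Final concentration = 1623/50/58 * 100 = 55.97%

55.97


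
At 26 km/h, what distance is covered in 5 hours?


Using distance = speed * time
Speed = 26 km/h
Time = 5 hours
Distance = 26 * 5
= 130 km

130


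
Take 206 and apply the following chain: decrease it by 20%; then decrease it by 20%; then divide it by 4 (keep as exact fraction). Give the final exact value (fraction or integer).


Start with 206.
Step 1: Decrease by 20%: 206 * 80/100 = 824/5
Step 2: Decrease by 20%: 824/5 * 80/100 = 3296/25
Step 3: Divide by 4: 3296/25 / 4 = 824/25
Final result = 824/25

824/25


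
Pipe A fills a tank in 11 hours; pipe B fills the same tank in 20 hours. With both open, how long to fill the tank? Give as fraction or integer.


Rate of A = 1/11 job per hour
Rate of B = 1/20 job per hour
Combined rate = 1/11 + 1/20
Find common denominator: (20 + 11)/(11*20) = 31/220
Combined rate = 31/220 job per hour
Time together = 1 / (31/220) = 220/31 hours

220/31


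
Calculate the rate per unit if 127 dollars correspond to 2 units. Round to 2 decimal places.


Total dollars = 127
Number of units = 2
Unit rate = 127 / 2
= 63.50 dollars per unit

63.50


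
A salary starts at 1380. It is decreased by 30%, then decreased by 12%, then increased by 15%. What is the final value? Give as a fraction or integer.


Start: 1380
Step 1: decrease by 30% => multiply by 70/100
  1380 * 70/100 = 966
Step 2: decrease by 12% => multiply by 88/100
  966 * 88/100 = 21252/25
Step 3: increase by 15% => multiply by 115/100
  21252/25 * 115/100 = 122199/125
Final value = 122199/125

122199/125


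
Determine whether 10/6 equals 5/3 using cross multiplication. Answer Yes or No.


Cross multiply to check 10/6 = 5/3
Left cross product: 10 * 3 = 30
Right cross product: 6 * 5 = 30
30 = 30
Equal, so proportions match => Yes

Yes


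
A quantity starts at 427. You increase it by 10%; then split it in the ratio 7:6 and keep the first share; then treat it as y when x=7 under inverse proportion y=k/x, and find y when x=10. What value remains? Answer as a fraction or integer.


Start with 427.
Step 1: Increase by 10%: 427 * 110/100 = 4697/10
Step 2: Split 7:6, first share = 4697/10 * 7/13 = 32879/130
Step 3: Inverse prop: k = (32879/130)*7; new y = k/10 = 32879/130*7/10 = 230153/1300
Final result = 230153/1300

230153/1300


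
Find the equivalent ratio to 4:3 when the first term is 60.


Original ratio: 4:3
First term target: 60
Scale factor = 60 / 4 = 15
Multiply second term: 3 * 15 = 45
Equivalent ratio = 60:45

60:45


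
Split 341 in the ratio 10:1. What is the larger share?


Total parts = 10 + 1 = 11
Value per part = 341 / 11 = 31
First share = 10 * 31 = 310
Second share = 1 * 31 = 31
Larger share = 310

310


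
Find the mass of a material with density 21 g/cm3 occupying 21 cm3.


Using mass = density * volume
Density = 21 g/cm3
Volume = 21 cm3
Mass = 21 * 21
= 441 g

441


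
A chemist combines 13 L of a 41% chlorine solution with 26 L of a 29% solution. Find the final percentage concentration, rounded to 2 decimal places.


Solute in mixture 1 = 41% of 13 L = 13*41/100 = 533/100 L
Solute in mixture 2 = 29% of 26 L = 26*29/100 = 377/50 L
Total solute = 533/100 + 377/50 = 1287/100 L
Total volume = 13 + 26 = 39 L
Final concentration = 1287/100/39 * 100 = 33.00%

33.00


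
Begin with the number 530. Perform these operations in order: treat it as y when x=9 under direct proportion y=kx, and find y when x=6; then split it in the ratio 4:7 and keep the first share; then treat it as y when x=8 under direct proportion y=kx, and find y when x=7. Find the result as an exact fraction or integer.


Start with 530.
Step 1: Direct prop: k = (530)/9; new y = k*6 = 530*6/9 = 1060/3
Step 2: Split 4:7, first share = 1060/3 * 4/11 = 4240/33
Step 3: Direct prop: k = (4240/33)/8; new y = k*7 = 4240/33*7/8 = 3710/33
Final result = 3710/33

3710/33


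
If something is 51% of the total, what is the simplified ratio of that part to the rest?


Part = 51%, Remainder = 49%
Ratio = 51:49
GCD(51, 49) = 1
Simplify: 51:49 = 51:49

51:49


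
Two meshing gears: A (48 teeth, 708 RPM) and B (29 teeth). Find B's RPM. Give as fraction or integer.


Gear ratio: teeth_A * RPM_A = teeth_B * RPM_B
48 * 708 = 29 * RPM_B
33984 = 29 * RPM_B
RPM_B = 33984 / 29
RPM_B = 33984/29

33984/29


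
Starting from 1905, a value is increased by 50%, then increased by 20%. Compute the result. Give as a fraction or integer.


Start: 1905
Step 1: increase by 50% => multiply by 150/100
  1905 * 150/100 = 5715/2
Step 2: increase by 20% => multiply by 120/100
  5715/2 * 120/100 = 3429
Final value = 3429

3429


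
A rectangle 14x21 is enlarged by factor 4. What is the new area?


Original dimensions: 14 x 21
Enlargement factor = 4
New width = 14 * 4 = 56
New height = 21 * 4 = 84
New area = 56 * 84 = 4704

4704


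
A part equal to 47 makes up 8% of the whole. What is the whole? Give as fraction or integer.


Given: 47 is 8% of the whole
Set up: 47 = 8/100 * whole
whole = 47 * 100 / 8
whole = 4700 / 8
whole = 1175/2

1175/2


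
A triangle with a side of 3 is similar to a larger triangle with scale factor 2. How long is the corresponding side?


Similar triangles have proportional sides
Scale factor = 2
Smaller side = 3
Corresponding larger side = 3 * 2
= 6

6


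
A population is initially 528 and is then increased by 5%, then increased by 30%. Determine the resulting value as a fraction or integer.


Start: 528
Step 1: increase by 5% => multiply by 105/100
  528 * 105/100 = 2772/5
Step 2: increase by 30% => multiply by 130/100
  2772/5 * 130/100 = 18018/25
Final value = 18018/25

18018/25


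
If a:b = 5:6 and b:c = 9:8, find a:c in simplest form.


Given a:b = 5:6 and b:c = 9:8
Make b consistent. Multiply first ratio by 9: a:b = 45:54
Multiply second ratio by 6: b:c = 54:48
Now b = 54 in both, so a:b:c = 45:54:48
Therefore a:c = 45:48
Simplify by GCD: a:c = 15:16

15:16


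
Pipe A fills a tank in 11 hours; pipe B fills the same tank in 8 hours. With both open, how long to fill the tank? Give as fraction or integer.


Rate of A = 1/11 job per hour
Rate of B = 1/8 job per hour
Combined rate = 1/11 + 1/8
Find common denominator: (8 + 11)/(11*8) = 19/88
Combined rate = 19/88 job per hour
Time together = 1 / (19/88) = 88/19 hours

88/19


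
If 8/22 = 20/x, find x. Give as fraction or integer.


Setting up: 8/22 = 20/x
Cross multiply: 8 * x = 22 * 20
8x = 440
x = 440/8
x = 55

55


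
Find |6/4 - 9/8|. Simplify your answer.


Simplify: 6/4 = 3/2 and 9/8 = 9/8
Find common denominator: LCD = 8
Convert: 12/8 and 9/8
Difference = |12 - 9|/8 = 3/8
Simplified = 3/8

3/8


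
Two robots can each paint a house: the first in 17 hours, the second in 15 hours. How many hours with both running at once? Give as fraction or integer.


Rate of A = 1/17 job per hour
Rate of B = 1/15 job per hour
Combined rate = 1/17 + 1/15
Find common denominator: (15 + 17)/(17*15) = 32/255
Combined rate = 32/255 job per hour
Time together = 1 / (32/255) = 255/32 hours

255/32


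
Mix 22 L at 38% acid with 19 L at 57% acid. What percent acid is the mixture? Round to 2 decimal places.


Solute in mixture 1 = 38% of 22 L = 22*38/100 = 209/25 L
Solute in mixture 2 = 57% of 19 L = 19*57/100 = 1083/100 L
Total solute = 209/25 + 1083/100 = 1919/100 L
Total volume = 22 + 19 = 41 L
Final concentration = 1919/100/41 * 100 = 46.80%

46.80


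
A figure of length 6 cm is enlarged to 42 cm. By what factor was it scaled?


Original length = 6 cm
Scaled length = 42 cm
Scale factor = 42 / 6
= 7

7


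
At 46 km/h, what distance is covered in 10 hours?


Using distance = speed * time
Speed = 46 km/h
Time = 10 hours
Distance = 46 * 10
= 460 km

460


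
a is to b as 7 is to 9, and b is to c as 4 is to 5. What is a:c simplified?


Given a:b = 7:9 and b:c = 4:5
Make b consistent. Multiply first ratio by 4: a:b = 28:36
Multiply second ratio by 9: b:c = 36:45
Now b = 36 in both, so a:b:c = 28:36:45
Therefore a:c = 28:45
Simplify by GCD: a:c = 28:45

28:45


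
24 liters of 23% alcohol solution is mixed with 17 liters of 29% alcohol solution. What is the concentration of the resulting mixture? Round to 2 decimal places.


Solute in mixture 1 = 23% of 24 L = 24*23/100 = 138/25 L
Solute in mixture 2 = 29% of 17 L = 17*29/100 = 493/100 L
Total solute = 138/25 + 493/100 = 209/20 L
Total volume = 24 + 17 = 41 L
Final concentration = 209/20/41 * 100 = 25.49%

25.49


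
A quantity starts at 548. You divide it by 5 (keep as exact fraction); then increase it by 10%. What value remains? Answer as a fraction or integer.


Start with 548.
Step 1: Divide by 5: 548 / 5 = 548/5
Step 2: Increase by 10%: 548/5 * 110/100 = 3014/25
Final result = 3014/25

3014/25


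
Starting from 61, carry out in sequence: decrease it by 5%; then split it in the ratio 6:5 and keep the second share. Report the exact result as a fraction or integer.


Start with 61.
Step 1: Decrease by 5%: 61 * 95/100 = 1159/20
Step 2: Split 6:5, second share = 1159/20 * 5/11 = 1159/44
Final result = 1159/44

1159/44


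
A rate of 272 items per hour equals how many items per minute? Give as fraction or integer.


Converting from per hour to per minute
Rate = 272 items per hour
Divide by 60: 272/60
= 68/15 items per minute

68/15


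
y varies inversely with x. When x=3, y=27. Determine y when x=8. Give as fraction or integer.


Inverse proportion: y = k/x
Find k: k = 3 * 27 = 81
Compute y at x=8: y = 81/8
y = 81/8

81/8


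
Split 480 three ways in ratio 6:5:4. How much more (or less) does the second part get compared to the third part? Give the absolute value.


Total parts = 6 + 5 + 4 = 15
Value per part = 480 / 15 = 32
Shares: 6*32=192, 5*32=160, 4*32=128
Second share = 160, third share = 128
Difference = |160 - 128| = 32

32


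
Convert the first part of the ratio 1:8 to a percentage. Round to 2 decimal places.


Total parts = 1 + 8 = 9
First part fraction = 1/9
Percentage = (1/9) * 100
= 0.111111 * 100
= 11.11%

11.11


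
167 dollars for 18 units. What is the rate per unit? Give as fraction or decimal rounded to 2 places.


Total dollars = 167
Number of units = 18
Unit rate = 167 / 18
= 9.28 dollars per unit

9.28


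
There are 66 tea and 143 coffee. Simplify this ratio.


Find GCD(66, 143)
GCD = 11
Divide both by 11: 66/11 = 6, 143/11 = 13
Simplified ratio = 6:13

6:13


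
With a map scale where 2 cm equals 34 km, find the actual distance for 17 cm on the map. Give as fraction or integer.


Map scale: 2 cm = 34 km
Measured distance on map = 17 cm
Set up proportion: 17 * 34 / 2
= 578 / 2
= 289 km

289


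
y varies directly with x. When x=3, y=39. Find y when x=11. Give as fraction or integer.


Direct proportion: y = kx
Find k: k = 39/3 = 13
Compute y at x=11: y = 13 * 11
y = 143

143


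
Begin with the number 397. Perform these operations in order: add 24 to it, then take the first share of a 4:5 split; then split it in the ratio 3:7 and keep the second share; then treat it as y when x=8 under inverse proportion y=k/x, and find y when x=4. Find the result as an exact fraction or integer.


Start with 397.
Step 1: Add 24: 397+24=421; split 4:5 first = 421*4/9 = 1684/9
Step 2: Split 3:7, second share = 1684/9 * 7/10 = 5894/45
Step 3: Inverse prop: k = (5894/45)*8; new y = k/4 = 5894/45*8/4 = 11788/45
Final result = 11788/45

11788/45


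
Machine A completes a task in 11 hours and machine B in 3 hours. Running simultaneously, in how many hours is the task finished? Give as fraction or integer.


Rate of A = 1/11 job per hour
Rate of B = 1/3 job per hour
Combined rate = 1/11 + 1/3
Find common denominator: (3 + 11)/(11*3) = 14/33
Combined rate = 14/33 job per hour
Time together = 1 / (14/33) = 33/14 hours

33/14


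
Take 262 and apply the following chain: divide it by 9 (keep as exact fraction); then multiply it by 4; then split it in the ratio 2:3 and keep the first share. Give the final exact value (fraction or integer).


Start with 262.
Step 1: Divide by 9: 262 / 9 = 262/9
Step 2: Multiply by 4: 262/9 * 4 = 1048/9
Step 3: Split 2:3, first share = 1048/9 * 2/5 = 2096/45
Final result = 2096/45

2096/45


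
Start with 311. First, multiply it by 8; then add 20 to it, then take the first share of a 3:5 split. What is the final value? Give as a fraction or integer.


Start with 311.
Step 1: Multiply by 8: 311 * 8 = 2488
Step 2: Add 20: 2488+20=2508; split 3:5 first = 2508*3/8 = 1881/2
Final result = 1881/2

1881/2


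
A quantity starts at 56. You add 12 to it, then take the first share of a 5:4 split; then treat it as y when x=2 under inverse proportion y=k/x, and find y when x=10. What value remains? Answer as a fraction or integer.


Start with 56.
Step 1: Add 12: 56+12=68; split 5:4 first = 68*5/9 = 340/9
Step 2: Inverse prop: k = (340/9)*2; new y = k/10 = 340/9*2/10 = 68/9
Final result = 68/9

68/9


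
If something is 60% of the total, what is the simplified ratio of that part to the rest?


Part = 60%, Remainder = 40%
Ratio = 60:40
GCD(60, 40) = 20
Simplify: 3:2 = 3:2

3:2


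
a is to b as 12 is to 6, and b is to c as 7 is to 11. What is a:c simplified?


Given a:b = 12:6 and b:c = 7:11
Make b consistent. Multiply first ratio by 7: a:b = 84:42
Multiply second ratio by 6: b:c = 42:66
Now b = 42 in both, so a:b:c = 84:42:66
Therefore a:c = 84:66
Simplify by GCD: a:c = 14:11

14:11


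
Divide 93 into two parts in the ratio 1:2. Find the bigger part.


Total parts = 1 + 2 = 3
Value per part = 93 / 3 = 31
First share = 1 * 31 = 31
Second share = 2 * 31 = 62
Larger share = 62

62


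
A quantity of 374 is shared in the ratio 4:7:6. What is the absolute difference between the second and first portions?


Total parts = 4 + 7 + 6 = 17
Value per part = 374 / 17 = 22
Shares: 4*22=88, 7*22=154, 6*22=132
Second share = 154, first share = 88
Difference = |154 - 88| = 66

66


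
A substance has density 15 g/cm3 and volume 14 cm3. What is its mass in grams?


Using mass = density * volume
Density = 15 g/cm3
Volume = 14 cm3
Mass = 15 * 14
= 210 g

210


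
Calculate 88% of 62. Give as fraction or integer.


Compute 88% of 62
Convert percentage: 88% = 88/100
Multiply: 62 * 88/100
= 5456/100
= 1364/25

1364/25


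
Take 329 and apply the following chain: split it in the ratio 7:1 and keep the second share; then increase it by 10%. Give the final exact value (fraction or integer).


Start with 329.
Step 1: Split 7:1, second share = 329 * 1/8 = 329/8
Step 2: Increase by 10%: 329/8 * 110/100 = 3619/80
Final result = 3619/80

3619/80


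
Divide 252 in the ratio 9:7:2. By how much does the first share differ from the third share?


Total parts = 9 + 7 + 2 = 18
Value per part = 252 / 18 = 14
Shares: 9*14=126, 7*14=98, 2*14=28
First share = 126, third share = 28
Difference = |126 - 28| = 98

98


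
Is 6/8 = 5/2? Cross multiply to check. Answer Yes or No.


Cross multiply to check 6/8 = 5/2
Left cross product: 6 * 2 = 12
Right cross product: 8 * 5 = 40
12 != 40
Not equal, so proportions differ => No

No


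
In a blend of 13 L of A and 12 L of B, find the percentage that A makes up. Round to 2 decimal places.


Volume of A = 13 L
Volume of B = 12 L
Total volume = 13 + 12 = 25 L
Percentage of A = (13/25) * 100
= 52.00%

52.00


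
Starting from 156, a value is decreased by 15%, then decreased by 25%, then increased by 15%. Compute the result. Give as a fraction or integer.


Start: 156
Step 1: decrease by 15% => multiply by 85/100
  156 * 85/100 = 663/5
Step 2: decrease by 25% => multiply by 75/100
  663/5 * 75/100 = 1989/20
Step 3: increase by 15% => multiply by 115/100
  1989/20 * 115/100 = 45747/400
Final value = 45747/400

45747/400


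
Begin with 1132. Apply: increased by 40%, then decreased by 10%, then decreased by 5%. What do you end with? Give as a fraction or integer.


Start: 1132
Step 1: increase by 40% => multiply by 140/100
  1132 * 140/100 = 7924/5
Step 2: decrease by 10% => multiply by 90/100
  7924/5 * 90/100 = 35658/25
Step 3: decrease by 5% => multiply by 95/100
  35658/25 * 95/100 = 338751/250
Final value = 338751/250

338751/250


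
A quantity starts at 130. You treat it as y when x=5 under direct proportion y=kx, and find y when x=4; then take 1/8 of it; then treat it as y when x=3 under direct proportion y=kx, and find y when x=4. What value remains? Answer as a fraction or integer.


Start with 130.
Step 1: Direct prop: k = (130)/5; new y = k*4 = 130*4/5 = 104
Step 2: Take 1/8: 104 * 1/8 = 13
Step 3: Direct prop: k = (13)/3; new y = k*4 = 13*4/3 = 52/3
Final result = 52/3

52/3


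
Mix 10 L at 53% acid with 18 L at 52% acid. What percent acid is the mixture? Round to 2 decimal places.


Solute in mixture 1 = 53% of 10 L = 10*53/100 = 53/10 L
Solute in mixture 2 = 52% of 18 L = 18*52/100 = 234/25 L
Total solute = 53/10 + 234/25 = 733/50 L
Total volume = 10 + 18 = 28 L
Final concentration = 733/50/28 * 100 = 52.36%

52.36


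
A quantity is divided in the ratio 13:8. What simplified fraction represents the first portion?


Total parts = 13 + 8 = 21
First part fraction = 13/21
Simplify: 13/21 = 13/21

13/21


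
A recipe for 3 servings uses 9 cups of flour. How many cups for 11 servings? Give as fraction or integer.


Original: 9 cups for 3 servings
Target servings = 11
Scaling factor = 11/3
New amount = 9 * 11/3
= 99/3
= 33 cups

33


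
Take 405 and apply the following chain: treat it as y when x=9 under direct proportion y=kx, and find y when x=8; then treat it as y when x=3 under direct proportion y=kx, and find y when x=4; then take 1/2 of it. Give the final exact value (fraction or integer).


Start with 405.
Step 1: Direct prop: k = (405)/9; new y = k*8 = 405*8/9 = 360
Step 2: Direct prop: k = (360)/3; new y = k*4 = 360*4/3 = 480
Step 3: Take 1/2: 480 * 1/2 = 240
Final result = 240

240


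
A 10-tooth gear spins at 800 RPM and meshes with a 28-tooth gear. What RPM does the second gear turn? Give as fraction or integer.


Gear ratio: teeth_A * RPM_A = teeth_B * RPM_B
10 * 800 = 28 * RPM_B
8000 = 28 * RPM_B
RPM_B = 8000 / 28
RPM_B = 2000/7

2000/7


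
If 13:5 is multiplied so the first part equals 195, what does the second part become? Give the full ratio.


Original ratio: 13:5
First term target: 195
Scale factor = 195 / 13 = 15
Multiply second term: 5 * 15 = 75
Equivalent ratio = 195:75

195:75


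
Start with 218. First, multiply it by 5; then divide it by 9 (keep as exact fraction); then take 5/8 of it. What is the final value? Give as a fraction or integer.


Start with 218.
Step 1: Multiply by 5: 218 * 5 = 1090
Step 2: Divide by 9: 1090 / 9 = 1090/9
Step 3: Take 5/8: 1090/9 * 5/8 = 2725/36
Final result = 2725/36

2725/36


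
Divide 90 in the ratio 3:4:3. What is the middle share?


Ratio = 3:4:3
Total parts = 3 + 4 + 3 = 10
Value per part = 90 / 10 = 9
First share = 3 * 9 = 27
Middle share = 4 * 9 = 36
Third share = 3 * 9 = 27

36


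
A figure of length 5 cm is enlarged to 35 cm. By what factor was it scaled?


Original length = 5 cm
Scaled length = 35 cm
Scale factor = 35 / 5
= 7

7


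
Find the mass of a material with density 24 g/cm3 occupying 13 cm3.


Using mass = density * volume
Density = 24 g/cm3
Volume = 13 cm3
Mass = 24 * 13
= 312 g

312


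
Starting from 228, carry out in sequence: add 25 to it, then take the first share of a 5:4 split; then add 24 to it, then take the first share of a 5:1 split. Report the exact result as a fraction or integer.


Start with 228.
Step 1: Add 25: 228+25=253; split 5:4 first = 253*5/9 = 1265/9
Step 2: Add 24: 1265/9+24=1481/9; split 5:1 first = 1481/9*5/6 = 7405/54
Final result = 7405/54

7405/54


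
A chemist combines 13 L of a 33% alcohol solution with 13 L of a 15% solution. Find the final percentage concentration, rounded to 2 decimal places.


Solute in mixture 1 = 33% of 13 L = 13*33/100 = 429/100 L
Solute in mixture 2 = 15% of 13 L = 13*15/100 = 39/20 L
Total solute = 429/100 + 39/20 = 156/25 L
Total volume = 13 + 13 = 26 L
Final concentration = 156/25/26 * 100 = 24.00%

24.00


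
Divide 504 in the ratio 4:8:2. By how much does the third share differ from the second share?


Total parts = 4 + 8 + 2 = 14
Value per part = 504 / 14 = 36
Shares: 4*36=144, 8*36=288, 2*36=72
Third share = 72, second share = 288
Difference = |72 - 288| = 216

216


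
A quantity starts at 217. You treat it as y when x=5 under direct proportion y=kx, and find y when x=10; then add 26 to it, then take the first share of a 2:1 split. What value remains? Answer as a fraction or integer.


Start with 217.
Step 1: Direct prop: k = (217)/5; new y = k*10 = 217*10/5 = 434
Step 2: Add 26: 434+26=460; split 2:1 first = 460*2/3 = 920/3
Final result = 920/3

920/3


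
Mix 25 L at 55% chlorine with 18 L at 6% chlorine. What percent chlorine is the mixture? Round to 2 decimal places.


Solute in mixture 1 = 55% of 25 L = 25*55/100 = 55/4 L
Solute in mixture 2 = 6% of 18 L = 18*6/100 = 27/25 L
Total solute = 55/4 + 27/25 = 1483/100 L
Total volume = 25 + 18 = 43 L
Final concentration = 1483/100/43 * 100 = 34.49%

34.49


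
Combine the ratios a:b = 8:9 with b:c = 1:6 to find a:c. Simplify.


Given a:b = 8:9 and b:c = 1:6
Make b consistent. Multiply first ratio by 1: a:b = 8:9
Multiply second ratio by 9: b:c = 9:54
Now b = 9 in both, so a:b:c = 8:9:54
Therefore a:c = 8:54
Simplify by GCD: a:c = 4:27

4:27


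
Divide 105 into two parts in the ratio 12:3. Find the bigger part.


Total parts = 12 + 3 = 15
Value per part = 105 / 15 = 7
First share = 12 * 7 = 84
Second share = 3 * 7 = 21
Larger share = 84

84


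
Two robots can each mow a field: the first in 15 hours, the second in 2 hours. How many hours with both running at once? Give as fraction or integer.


Rate of A = 1/15 job per hour
Rate of B = 1/2 job per hour
Combined rate = 1/15 + 1/2
Find common denominator: (2 + 15)/(15*2) = 17/30
Combined rate = 17/30 job per hour
Time together = 1 / (17/30) = 30/17 hours

30/17


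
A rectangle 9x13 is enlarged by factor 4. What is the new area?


Original dimensions: 9 x 13
Enlargement factor = 4
New width = 9 * 4 = 36
New height = 13 * 4 = 52
New area = 36 * 52 = 1872

1872


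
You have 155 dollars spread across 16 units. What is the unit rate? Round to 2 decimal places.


Total dollars = 155
Number of units = 16
Unit rate = 155 / 16
= 9.69 dollars per unit

9.69


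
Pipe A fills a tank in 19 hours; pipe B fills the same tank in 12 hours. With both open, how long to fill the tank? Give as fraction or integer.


Rate of A = 1/19 job per hour
Rate of B = 1/12 job per hour
Combined rate = 1/19 + 1/12
Find common denominator: (12 + 19)/(19*12) = 31/228
Combined rate = 31/228 job per hour
Time together = 1 / (31/228) = 228/31 hours

228/31


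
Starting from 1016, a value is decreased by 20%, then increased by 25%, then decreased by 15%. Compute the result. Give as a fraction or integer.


Start: 1016
Step 1: decrease by 20% => multiply by 80/100
  1016 * 80/100 = 4064/5
Step 2: increase by 25% => multiply by 125/100
  4064/5 * 125/100 = 1016
Step 3: decrease by 15% => multiply by 85/100
  1016 * 85/100 = 4318/5
Final value = 4318/5

4318/5


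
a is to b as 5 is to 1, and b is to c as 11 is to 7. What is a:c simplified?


Given a:b = 5:1 and b:c = 11:7
Make b consistent. Multiply first ratio by 11: a:b = 55:11
Multiply second ratio by 1: b:c = 11:7
Now b = 11 in both, so a:b:c = 55:11:7
Therefore a:c = 55:7
Simplify by GCD: a:c = 55:7

55:7


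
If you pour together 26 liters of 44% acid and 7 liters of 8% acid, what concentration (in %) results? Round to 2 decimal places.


Solute in mixture 1 = 44% of 26 L = 26*44/100 = 286/25 L
Solute in mixture 2 = 8% of 7 L = 7*8/100 = 14/25 L
Total solute = 286/25 + 14/25 = 12 L
Total volume = 26 + 7 = 33 L
Final concentration = 12/33 * 100 = 36.36%

36.36


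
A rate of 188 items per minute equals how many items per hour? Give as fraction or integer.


Converting from per minute to per hour
Rate = 188 items per minute
Multiply by 60: 188 * 60
= 11280 items per hour

11280


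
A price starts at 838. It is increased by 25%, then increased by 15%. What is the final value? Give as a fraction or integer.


Start: 838
Step 1: increase by 25% => multiply by 125/100
  838 * 125/100 = 2095/2
Step 2: increase by 15% => multiply by 115/100
  2095/2 * 115/100 = 9637/8
Final value = 9637/8

9637/8


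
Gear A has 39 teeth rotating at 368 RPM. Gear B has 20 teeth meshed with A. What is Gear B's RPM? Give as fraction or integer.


Gear ratio: teeth_A * RPM_A = teeth_B * RPM_B
39 * 368 = 20 * RPM_B
14352 = 20 * RPM_B
RPM_B = 14352 / 20
RPM_B = 3588/5

3588/5


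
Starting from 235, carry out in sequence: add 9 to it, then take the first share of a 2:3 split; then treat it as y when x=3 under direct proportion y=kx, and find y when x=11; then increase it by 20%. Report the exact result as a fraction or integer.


Start with 235.
Step 1: Add 9: 235+9=244; split 2:3 first = 244*2/5 = 488/5
Step 2: Direct prop: k = (488/5)/3; new y = k*11 = 488/5*11/3 = 5368/15
Step 3: Increase by 20%: 5368/15 * 120/100 = 10736/25
Final result = 10736/25

10736/25


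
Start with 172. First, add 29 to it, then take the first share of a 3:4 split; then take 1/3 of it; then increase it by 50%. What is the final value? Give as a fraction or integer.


Start with 172.
Step 1: Add 29: 172+29=201; split 3:4 first = 201*3/7 = 603/7
Step 2: Take 1/3: 603/7 * 1/3 = 201/7
Step 3: Increase by 50%: 201/7 * 150/100 = 603/14
Final result = 603/14

603/14


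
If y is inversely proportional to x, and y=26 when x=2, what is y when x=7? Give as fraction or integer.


Inverse proportion: y = k/x
Find k: k = 2 * 26 = 52
Compute y at x=7: y = 52/7
y = 52/7

52/7


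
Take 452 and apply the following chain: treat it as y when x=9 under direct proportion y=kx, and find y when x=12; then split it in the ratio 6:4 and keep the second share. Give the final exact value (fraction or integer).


Start with 452.
Step 1: Direct prop: k = (452)/9; new y = k*12 = 452*12/9 = 1808/3
Step 2: Split 6:4, second share = 1808/3 * 4/10 = 3616/15
Final result = 3616/15

3616/15


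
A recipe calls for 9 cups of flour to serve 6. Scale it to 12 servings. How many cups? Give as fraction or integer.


Original: 9 cups for 6 servings
Target servings = 12
Scaling factor = 12/6
New amount = 9 * 12/6
= 108/6
= 18 cups

18


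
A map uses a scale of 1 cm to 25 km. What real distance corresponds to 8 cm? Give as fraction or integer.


Map scale: 1 cm = 25 km
Measured distance on map = 8 cm
Set up proportion: 8 * 25 / 1
= 200 / 1
= 200 km

200


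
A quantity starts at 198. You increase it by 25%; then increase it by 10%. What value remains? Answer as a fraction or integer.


Start with 198.
Step 1: Increase by 25%: 198 * 125/100 = 495/2
Step 2: Increase by 10%: 495/2 * 110/100 = 1089/4
Final result = 1089/4

1089/4


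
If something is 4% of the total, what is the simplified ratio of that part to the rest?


Part = 4%, Remainder = 96%
Ratio = 4:96
GCD(4, 96) = 4
Simplify: 1:24 = 1:24

1:24


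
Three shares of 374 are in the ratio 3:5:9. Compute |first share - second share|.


Total parts = 3 + 5 + 9 = 17
Value per part = 374 / 17 = 22
Shares: 3*22=66, 5*22=110, 9*22=198
First share = 66, second share = 110
Difference = |66 - 110| = 44

44


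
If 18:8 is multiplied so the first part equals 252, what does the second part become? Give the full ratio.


Original ratio: 18:8
First term target: 252
Scale factor = 252 / 18 = 14
Multiply second term: 8 * 14 = 112
Equivalent ratio = 252:112

252:112


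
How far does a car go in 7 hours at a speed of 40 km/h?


Using distance = speed * time
Speed = 40 km/h
Time = 7 hours
Distance = 40 * 7
= 280 km

280


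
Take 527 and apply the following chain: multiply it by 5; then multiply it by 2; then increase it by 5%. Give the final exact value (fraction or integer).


Start with 527.
Step 1: Multiply by 5: 527 * 5 = 2635
Step 2: Multiply by 2: 2635 * 2 = 5270
Step 3: Increase by 5%: 5270 * 105/100 = 11067/2
Final result = 11067/2

11067/2


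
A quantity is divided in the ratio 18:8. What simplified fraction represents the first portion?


Total parts = 18 + 8 = 26
First part fraction = 18/26
Simplify: 18/26 = 9/13

9/13


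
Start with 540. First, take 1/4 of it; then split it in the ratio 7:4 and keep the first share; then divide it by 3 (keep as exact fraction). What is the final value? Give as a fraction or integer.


Start with 540.
Step 1: Take 1/4: 540 * 1/4 = 135
Step 2: Split 7:4, first share = 135 * 7/11 = 945/11
Step 3: Divide by 3: 945/11 / 3 = 315/11
Final result = 315/11

315/11


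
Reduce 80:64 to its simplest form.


Find GCD(80, 64)
GCD = 16
Divide both by 16: 80/16 = 5, 64/16 = 4
Simplified ratio = 5:4

5:4


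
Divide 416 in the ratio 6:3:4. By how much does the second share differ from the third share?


Total parts = 6 + 3 + 4 = 13
Value per part = 416 / 13 = 32
Shares: 6*32=192, 3*32=96, 4*32=128
Second share = 96, third share = 128
Difference = |96 - 128| = 32

32


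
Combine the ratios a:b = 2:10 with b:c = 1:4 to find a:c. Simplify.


Given a:b = 2:10 and b:c = 1:4
Make b consistent. Multiply first ratio by 1: a:b = 2:10
Multiply second ratio by 10: b:c = 10:40
Now b = 10 in both, so a:b:c = 2:10:40
Therefore a:c = 2:40
Simplify by GCD: a:c = 1:20

1:20


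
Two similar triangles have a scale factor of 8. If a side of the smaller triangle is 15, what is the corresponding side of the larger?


Similar triangles have proportional sides
Scale factor = 8
Smaller side = 15
Corresponding larger side = 15 * 8
= 120

120


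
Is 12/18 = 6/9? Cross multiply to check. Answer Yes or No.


Cross multiply to check 12/18 = 6/9
Left cross product: 12 * 9 = 108
Right cross product: 18 * 6 = 108
108 = 108
Equal, so proportions match => Yes

Yes


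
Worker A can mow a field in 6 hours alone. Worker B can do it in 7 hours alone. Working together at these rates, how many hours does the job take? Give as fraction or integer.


Rate of A = 1/6 job per hour
Rate of B = 1/7 job per hour
Combined rate = 1/6 + 1/7
Find common denominator: (7 + 6)/(6*7) = 13/42
Combined rate = 13/42 job per hour
Time together = 1 / (13/42) = 42/13 hours

42/13


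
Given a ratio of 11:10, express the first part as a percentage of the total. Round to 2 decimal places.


Total parts = 11 + 10 = 21
First part fraction = 11/21
Percentage = (11/21) * 100
= 0.52381 * 100
= 52.38%

52.38


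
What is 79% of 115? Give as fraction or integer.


Compute 79% of 115
Convert percentage: 79% = 79/100
Multiply: 115 * 79/100
= 9085/100
= 1817/20

1817/20


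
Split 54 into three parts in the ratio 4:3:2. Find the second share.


Ratio = 4:3:2
Total parts = 4 + 3 + 2 = 9
Value per part = 54 / 9 = 6
First share = 4 * 6 = 24
Middle share = 3 * 6 = 18
Third share = 2 * 6 = 12

18


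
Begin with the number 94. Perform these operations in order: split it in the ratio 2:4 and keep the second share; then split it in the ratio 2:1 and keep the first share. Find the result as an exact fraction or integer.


Start with 94.
Step 1: Split 2:4, second share = 94 * 4/6 = 188/3
Step 2: Split 2:1, first share = 188/3 * 2/3 = 376/9
Final result = 376/9

376/9


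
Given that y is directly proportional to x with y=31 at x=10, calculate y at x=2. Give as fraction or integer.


Direct proportion: y = kx
Find k: k = 31/10 = 31/10
Compute y at x=2: y = 31/10 * 2
y = 31/5

31/5


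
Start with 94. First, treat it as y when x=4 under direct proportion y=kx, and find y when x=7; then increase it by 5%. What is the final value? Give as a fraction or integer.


Start with 94.
Step 1: Direct prop: k = (94)/4; new y = k*7 = 94*7/4 = 329/2
Step 2: Increase by 5%: 329/2 * 105/100 = 6909/40
Final result = 6909/40

6909/40


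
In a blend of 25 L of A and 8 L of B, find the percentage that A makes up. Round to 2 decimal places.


Volume of A = 25 L
Volume of B = 8 L
Total volume = 25 + 8 = 33 L
Percentage of A = (25/33) * 100
= 75.76%

75.76


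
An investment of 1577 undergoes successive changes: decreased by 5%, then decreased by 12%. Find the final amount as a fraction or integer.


Start: 1577
Step 1: decrease by 5% => multiply by 95/100
  1577 * 95/100 = 29963/20
Step 2: decrease by 12% => multiply by 88/100
  29963/20 * 88/100 = 329593/250
Final value = 329593/250

329593/250


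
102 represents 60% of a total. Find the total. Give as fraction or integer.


Given: 102 is 60% of the whole
Set up: 102 = 60/100 * whole
whole = 102 * 100 / 60
whole = 10200 / 60
whole = 170

170


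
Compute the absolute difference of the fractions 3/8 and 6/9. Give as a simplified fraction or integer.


Simplify: 3/8 = 3/8 and 6/9 = 2/3
Find common denominator: LCD = 24
Convert: 9/24 and 16/24
Difference = |9 - 16|/24 = 7/24
Simplified = 7/24

7/24


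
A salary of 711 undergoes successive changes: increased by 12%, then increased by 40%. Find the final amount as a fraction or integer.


Start: 711
Step 1: increase by 12% => multiply by 112/100
  711 * 112/100 = 19908/25
Step 2: increase by 40% => multiply by 140/100
  19908/25 * 140/100 = 139356/125
Final value = 139356/125

139356/125


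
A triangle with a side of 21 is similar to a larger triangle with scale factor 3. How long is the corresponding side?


Similar triangles have proportional sides
Scale factor = 3
Smaller side = 21
Corresponding larger side = 21 * 3
= 63

63


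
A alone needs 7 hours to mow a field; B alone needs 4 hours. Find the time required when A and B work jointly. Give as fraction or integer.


Rate of A = 1/7 job per hour
Rate of B = 1/4 job per hour
Combined rate = 1/7 + 1/4
Find common denominator: (4 + 7)/(7*4) = 11/28
Combined rate = 11/28 job per hour
Time together = 1 / (11/28) = 28/11 hours

28/11


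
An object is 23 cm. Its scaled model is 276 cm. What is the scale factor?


Original length = 23 cm
Scaled length = 276 cm
Scale factor = 276 / 23
= 12

12


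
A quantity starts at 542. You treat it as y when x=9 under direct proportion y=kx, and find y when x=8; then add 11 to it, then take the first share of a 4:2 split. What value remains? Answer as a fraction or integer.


Start with 542.
Step 1: Direct prop: k = (542)/9; new y = k*8 = 542*8/9 = 4336/9
Step 2: Add 11: 4336/9+11=4435/9; split 4:2 first = 4435/9*4/6 = 8870/27
Final result = 8870/27

8870/27


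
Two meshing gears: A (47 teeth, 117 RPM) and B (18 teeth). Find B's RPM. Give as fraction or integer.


Gear ratio: teeth_A * RPM_A = teeth_B * RPM_B
47 * 117 = 18 * RPM_B
5499 = 18 * RPM_B
RPM_B = 5499 / 18
RPM_B = 611/2

611/2


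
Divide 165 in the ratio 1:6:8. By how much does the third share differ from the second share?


Total parts = 1 + 6 + 8 = 15
Value per part = 165 / 15 = 11
Shares: 1*11=11, 6*11=66, 8*11=88
Third share = 88, second share = 66
Difference = |88 - 66| = 22

22


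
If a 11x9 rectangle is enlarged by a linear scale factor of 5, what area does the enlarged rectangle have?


Original dimensions: 11 x 9
Enlargement factor = 5
New width = 11 * 5 = 55
New height = 9 * 5 = 45
New area = 55 * 45 = 2475

2475


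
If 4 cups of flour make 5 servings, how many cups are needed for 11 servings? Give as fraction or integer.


Original: 4 cups for 5 servings
Target servings = 11
Scaling factor = 11/5
New amount = 4 * 11/5
= 44/5
= 44/5 cups

44/5


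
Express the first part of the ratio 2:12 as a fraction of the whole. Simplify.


Total parts = 2 + 12 = 14
First part fraction = 2/14
Simplify: 2/14 = 1/7

1/7


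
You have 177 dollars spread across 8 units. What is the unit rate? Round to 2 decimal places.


Total dollars = 177
Number of units = 8
Unit rate = 177 / 8
= 22.13 dollars per unit

22.13


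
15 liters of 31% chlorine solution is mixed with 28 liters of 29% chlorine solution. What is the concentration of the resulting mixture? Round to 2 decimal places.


Solute in mixture 1 = 31% of 15 L = 15*31/100 = 93/20 L
Solute in mixture 2 = 29% of 28 L = 28*29/100 = 203/25 L
Total solute = 93/20 + 203/25 = 1277/100 L
Total volume = 15 + 28 = 43 L
Final concentration = 1277/100/43 * 100 = 29.70%

29.70


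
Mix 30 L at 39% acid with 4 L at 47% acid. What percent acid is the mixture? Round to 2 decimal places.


Solute in mixture 1 = 39% of 30 L = 30*39/100 = 117/10 L
Solute in mixture 2 = 47% of 4 L = 4*47/100 = 47/25 L
Total solute = 117/10 + 47/25 = 679/50 L
Total volume = 30 + 4 = 34 L
Final concentration = 679/50/34 * 100 = 39.94%

39.94


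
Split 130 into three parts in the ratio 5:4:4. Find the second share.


Ratio = 5:4:4
Total parts = 5 + 4 + 4 = 13
Value per part = 130 / 13 = 10
First share = 5 * 10 = 50
Middle share = 4 * 10 = 40
Third share = 4 * 10 = 40

40


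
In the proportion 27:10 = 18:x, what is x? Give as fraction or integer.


Setting up: 27/10 = 18/x
Cross multiply: 27 * x = 10 * 18
27x = 180
x = 180/27
x = 20/3

20/3


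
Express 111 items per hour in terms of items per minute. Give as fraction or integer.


Converting from per hour to per minute
Rate = 111 items per hour
Divide by 60: 111/60
= 37/20 items per minute

37/20


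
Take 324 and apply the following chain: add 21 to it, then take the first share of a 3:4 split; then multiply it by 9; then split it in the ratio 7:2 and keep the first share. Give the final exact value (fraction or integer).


Start with 324.
Step 1: Add 21: 324+21=345; split 3:4 first = 345*3/7 = 1035/7
Step 2: Multiply by 9: 1035/7 * 9 = 9315/7
Step 3: Split 7:2, first share = 9315/7 * 7/9 = 1035
Final result = 1035

1035


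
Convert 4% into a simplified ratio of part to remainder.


Part = 4%, Remainder = 96%
Ratio = 4:96
GCD(4, 96) = 4
Simplify: 1:24 = 1:24

1:24


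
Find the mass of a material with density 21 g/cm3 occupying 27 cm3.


Using mass = density * volume
Density = 21 g/cm3
Volume = 27 cm3
Mass = 21 * 27
= 567 g

567


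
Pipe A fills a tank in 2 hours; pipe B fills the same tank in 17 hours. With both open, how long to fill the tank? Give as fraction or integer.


Rate of A = 1/2 job per hour
Rate of B = 1/17 job per hour
Combined rate = 1/2 + 1/17
Find common denominator: (17 + 2)/(2*17) = 19/34
Combined rate = 19/34 job per hour
Time together = 1 / (19/34) = 34/19 hours

34/19
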